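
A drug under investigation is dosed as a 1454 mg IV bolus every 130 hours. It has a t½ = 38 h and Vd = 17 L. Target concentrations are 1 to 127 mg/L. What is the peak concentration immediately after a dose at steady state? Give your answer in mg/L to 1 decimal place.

k = ln2/t½ = ln2/38 ≈ 0.018241 h⁻¹; fraction remaining f = e^(−kτ) = e^(−0.018241×130) ≈ 0.0934.
At steady state, accumulation factor R = 1/(1 − e^(−kτ)) ≈ 1.1030.
Single-dose peak C₀ = D/Vd = 1454/17 ≈ 85.529 mg/L.
Steady-state peak Cmax,ss = C₀·R ≈ 85.529 × 1.1030 ≈ 94.338 mg/L.
Peak 94.3 mg/L vs MTC 127 mg/L: below toxic threshold.

94.3 mg/L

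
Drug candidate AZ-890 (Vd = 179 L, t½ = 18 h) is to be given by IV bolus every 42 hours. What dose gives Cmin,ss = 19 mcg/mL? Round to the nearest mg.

τ/t½ = 42/18 ≈ 2.3333, so f = (1/2)^(42/18) ≈ 0.198425.
Cmin,ss = (D/Vd)·f/(1−f), so D = Cmin,ss·Vd·(1−f)/f.
D = 19 × 179 × (1−f)/f ≈ 19 × 179 × 4.03969 ≈ 13738.99 mg.

13739 mg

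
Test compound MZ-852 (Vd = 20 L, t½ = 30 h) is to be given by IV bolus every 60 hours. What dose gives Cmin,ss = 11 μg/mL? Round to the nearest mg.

660 mg

τ/t½ = 60/30 ≈ 2, so f = (1/2)^(60/30) ≈ 0.250000.
Cmin,ss = (D/Vd)·f/(1−f), so D = Cmin,ss·Vd·(1−f)/f.
D = 11 × 20 × (1−f)/f ≈ 11 × 20 × 3.00000 ≈ 660.00 mg.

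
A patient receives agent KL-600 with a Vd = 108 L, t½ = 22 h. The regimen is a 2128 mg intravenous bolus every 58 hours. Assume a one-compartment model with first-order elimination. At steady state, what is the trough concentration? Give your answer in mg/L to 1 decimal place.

τ/t½ = 58/22 ≈ 2.6364, so fraction remaining f = (1/2)^(58/22) ≈ 0.1608.
Single-dose peak C₀ = D/Vd = 2128/108 ≈ 19.704 mg/L.
Steady-state trough Cmin,ss = C₀·f/(1−f) ≈ 19.704 × 0.1608/0.8392 ≈ 3.776 mg/L.

3.8 mg/L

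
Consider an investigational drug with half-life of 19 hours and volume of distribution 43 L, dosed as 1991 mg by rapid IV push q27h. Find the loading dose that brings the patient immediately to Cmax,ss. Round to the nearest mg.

f = (1/2)^(27/19) ≈ 0.373440; accumulation ratio R = 1/(1−f) ≈ 1.59602.
Loading dose to hit Cmax,ss on first dose: D_load = D_maint·R ≈ 1991 × 1.59602 ≈ 3177.68 mg.

3178 mg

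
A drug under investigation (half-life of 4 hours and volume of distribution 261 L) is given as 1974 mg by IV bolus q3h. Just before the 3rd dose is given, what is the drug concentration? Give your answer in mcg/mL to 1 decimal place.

7.2 mcg/mL

f = (1/2)^(τ/t½) = (1/2)^(3/4) ≈ 0.5946.
C₀ = D/Vd = 1974/261 ≈ 7.563 mcg/mL.
Before the 3rd dose, 2 doses have been given. Superposition: Cmin = C₀·(f + f²).
≈ 7.563 × (0.5946 + 0.3535) ≈ 7.563 × 0.9481 ≈ 7.170 mcg/mL.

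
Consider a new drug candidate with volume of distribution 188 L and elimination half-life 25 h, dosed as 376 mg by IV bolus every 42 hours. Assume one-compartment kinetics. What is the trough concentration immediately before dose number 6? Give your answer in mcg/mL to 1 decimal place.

0.9 mcg/mL

f = (1/2)^(τ/t½) = (1/2)^(42/25) ≈ 0.3121.
C₀ = D/Vd = 376/188 ≈ 2.000 mcg/mL.
Before the 6th dose, 5 doses have been given. Superposition: Cmin = C₀·(f + f² + … + f^5).
≈ 2.000 × (0.3121 + 0.0974 + 0.0304 + 0.0095 + 0.0030) ≈ 2.000 × 0.4524 ≈ 0.905 mcg/mL.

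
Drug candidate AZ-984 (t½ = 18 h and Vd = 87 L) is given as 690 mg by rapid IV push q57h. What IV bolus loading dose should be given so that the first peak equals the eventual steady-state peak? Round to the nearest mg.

776 mg

f = (1/2)^(57/18) ≈ 0.111362; accumulation ratio R = 1/(1−f) ≈ 1.12532.
Loading dose to hit Cmax,ss on first dose: D_load = D_maint·R ≈ 690 × 1.12532 ≈ 776.47 mg.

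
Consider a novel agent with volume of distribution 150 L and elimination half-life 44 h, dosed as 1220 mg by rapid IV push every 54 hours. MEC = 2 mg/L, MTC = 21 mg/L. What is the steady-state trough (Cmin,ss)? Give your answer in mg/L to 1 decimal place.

6.1 mg/L

τ/t½ = 54/44 ≈ 1.2273, so fraction remaining f = (1/2)^(54/44) ≈ 0.4271.
Accumulation ratio R = 1/(1 − f) ≈ 1/0.5729 ≈ 1.7455.
Single-dose peak C₀ = D/Vd = 1220/150 ≈ 8.133 mg/L.
Steady-state peak Cmax,ss = C₀·R ≈ 8.133 × 1.7455 ≈ 14.196 mg/L.
Steady-state trough Cmin,ss = Cmax,ss·f ≈ 14.196 × 0.4271 ≈ 6.063 mg/L.
Trough 6.1 mg/L vs MEC 2 mg/L: adequate.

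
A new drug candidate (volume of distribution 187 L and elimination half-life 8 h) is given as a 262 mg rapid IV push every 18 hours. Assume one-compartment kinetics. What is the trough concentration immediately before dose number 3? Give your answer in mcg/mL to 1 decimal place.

0.4 mcg/mL

f = (1/2)^(τ/t½) = (1/2)^(18/8) ≈ 0.2102.
C₀ = D/Vd = 262/187 ≈ 1.401 mcg/mL.
Before the 3rd dose, 2 doses have been given. Superposition: Cmin = C₀·(f + f²).
≈ 1.401 × (0.2102 + 0.0442) ≈ 1.401 × 0.2544 ≈ 0.356 mcg/mL.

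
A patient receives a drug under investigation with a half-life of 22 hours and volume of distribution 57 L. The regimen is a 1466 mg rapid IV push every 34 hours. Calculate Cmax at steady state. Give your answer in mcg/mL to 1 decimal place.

39.1 mcg/mL

k = ln2/t½ = ln2/22 ≈ 0.031507 h⁻¹; fraction remaining f = e^(−kτ) = e^(−0.031507×34) ≈ 0.3426.
Accumulation ratio R = 1/(1 − f) ≈ 1/0.6574 ≈ 1.5211.
Each bolus raises the concentration by D/Vd = 1466/57 ≈ 25.719 mcg/mL.
Cmax,ss = C₀/(1 − f) ≈ 25.719/0.6574 ≈ 39.122 mcg/mL.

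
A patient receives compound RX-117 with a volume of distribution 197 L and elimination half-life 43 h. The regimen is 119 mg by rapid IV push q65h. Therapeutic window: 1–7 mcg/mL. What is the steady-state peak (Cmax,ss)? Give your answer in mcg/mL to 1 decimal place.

Over one 65-h interval, 65/43 ≈ 1.5116 half-lives elapse, leaving f ≈ 0.3507 of each dose.
At steady state, accumulation factor R = 1/(1 − e^(−kτ)) ≈ 1.5401.
Each bolus raises the concentration by D/Vd = 119/197 ≈ 0.604 mcg/mL.
Steady-state peak Cmax,ss = C₀·R ≈ 0.604 × 1.5401 ≈ 0.930 mcg/mL.
Peak 0.9 mcg/mL vs MTC 7 mcg/mL: below toxic threshold.

0.9 mcg/mL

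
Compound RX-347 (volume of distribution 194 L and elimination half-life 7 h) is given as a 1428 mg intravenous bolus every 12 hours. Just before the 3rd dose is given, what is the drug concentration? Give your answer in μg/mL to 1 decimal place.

f = (1/2)^(τ/t½) = (1/2)^(12/7) ≈ 0.3048.
C₀ = D/Vd = 1428/194 ≈ 7.361 μg/mL.
Before the 3rd dose, 2 doses have been given. Superposition: Cmin = C₀·(f + f²).
≈ 7.361 × (0.3048 + 0.0929) ≈ 7.361 × 0.3977 ≈ 2.927 μg/mL.

2.9 μg/mL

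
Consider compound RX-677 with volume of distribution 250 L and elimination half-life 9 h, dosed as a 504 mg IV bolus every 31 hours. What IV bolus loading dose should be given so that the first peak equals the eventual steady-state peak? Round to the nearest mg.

f = (1/2)^(31/9) ≈ 0.091858; accumulation ratio R = 1/(1−f) ≈ 1.10115.
Loading dose to hit Cmax,ss on first dose: D_load = D_maint·R ≈ 504 × 1.10115 ≈ 554.98 mg.

555 mg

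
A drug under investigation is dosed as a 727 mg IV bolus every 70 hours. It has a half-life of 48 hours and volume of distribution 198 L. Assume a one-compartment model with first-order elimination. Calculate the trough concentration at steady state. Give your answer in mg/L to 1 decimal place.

2.1 mg/L

Over one 70-h interval, 70/48 ≈ 1.4583 half-lives elapse, leaving f ≈ 0.3639 of each dose.
Each bolus raises the concentration by D/Vd = 727/198 ≈ 3.672 mg/L.
Steady-state trough Cmin,ss = C₀·f/(1−f) ≈ 3.672 × 0.3639/0.6361 ≈ 2.101 mg/L.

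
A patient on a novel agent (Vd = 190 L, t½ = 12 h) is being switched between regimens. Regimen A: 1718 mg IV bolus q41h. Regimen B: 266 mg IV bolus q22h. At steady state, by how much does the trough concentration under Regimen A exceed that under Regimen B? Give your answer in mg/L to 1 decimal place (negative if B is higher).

0.4 mg/L

Regimen A: f = (1/2)^(41/12) ≈ 0.0936; Cmin,ss = (1718/190)·f/(1−f) ≈ 0.934 mg/L.
Regimen B: f = (1/2)^(22/12) ≈ 0.2806; Cmin,ss = (266/190)·f/(1−f) ≈ 0.546 mg/L.
Difference ≈ 0.934 − 0.546 ≈ 0.388 mg/L.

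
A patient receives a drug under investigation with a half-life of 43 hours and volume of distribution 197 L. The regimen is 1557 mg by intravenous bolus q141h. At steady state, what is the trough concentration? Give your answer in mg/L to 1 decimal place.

0.9 mg/L

Over one 141-h interval, 141/43 ≈ 3.2791 half-lives elapse, leaving f ≈ 0.1030 of each dose.
Single-dose peak C₀ = D/Vd = 1557/197 ≈ 7.904 mg/L.
Steady-state trough Cmin,ss = C₀·f/(1−f) ≈ 7.904 × 0.1030/0.8970 ≈ 0.908 mg/L.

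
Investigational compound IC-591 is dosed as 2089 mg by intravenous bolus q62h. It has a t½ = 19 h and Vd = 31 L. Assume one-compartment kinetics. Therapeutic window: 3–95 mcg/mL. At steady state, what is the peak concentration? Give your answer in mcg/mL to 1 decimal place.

75.2 mcg/mL

Over one 62-h interval, 62/19 ≈ 3.2632 half-lives elapse, leaving f ≈ 0.1042 of each dose.
Accumulation ratio R = 1/(1 − f) ≈ 1/0.8958 ≈ 1.1163.
Single-dose peak C₀ = D/Vd = 2089/31 ≈ 67.387 mcg/mL.
Steady-state peak Cmax,ss = C₀·R ≈ 67.387 × 1.1163 ≈ 75.224 mcg/mL.
Peak 75.2 mcg/mL vs MTC 95 mcg/mL: below toxic threshold.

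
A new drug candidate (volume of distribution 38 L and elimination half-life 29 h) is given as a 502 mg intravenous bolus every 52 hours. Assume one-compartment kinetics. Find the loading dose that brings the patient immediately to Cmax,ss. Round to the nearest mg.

706 mg

f = (1/2)^(52/29) ≈ 0.288551; accumulation ratio R = 1/(1−f) ≈ 1.40558.
Loading dose to hit Cmax,ss on first dose: D_load = D_maint·R ≈ 502 × 1.40558 ≈ 705.60 mg.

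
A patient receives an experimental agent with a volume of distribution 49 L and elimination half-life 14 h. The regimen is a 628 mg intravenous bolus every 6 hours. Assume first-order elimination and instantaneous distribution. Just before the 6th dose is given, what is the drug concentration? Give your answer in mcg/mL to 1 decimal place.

f = (1/2)^(τ/t½) = (1/2)^(6/14) ≈ 0.7430.
C₀ = D/Vd = 628/49 ≈ 12.816 mcg/mL.
Before the 6th dose, 5 doses have been given. Superposition: Cmin = C₀·(f + f² + … + f^5).
≈ 12.816 × (0.7430 + 0.5520 + 0.4102 + 0.3048 + 0.2264) ≈ 12.816 × 2.2364 ≈ 28.662 mcg/mL.

28.7 mcg/mL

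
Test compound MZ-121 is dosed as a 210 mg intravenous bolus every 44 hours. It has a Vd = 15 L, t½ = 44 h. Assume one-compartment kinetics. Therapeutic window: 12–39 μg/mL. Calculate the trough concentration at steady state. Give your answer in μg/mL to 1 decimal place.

The dosing interval is 1 half-life, so f = 2^(−1) = 0.5.
At steady state, R = 1/(1 − 0.5) = 2/1.
Single-dose peak C₀ = D/Vd = 210/15 = 14 μg/mL.
Steady-state peak Cmax,ss = C₀·R = 14 × 2/1 ≈ 28.000 μg/mL.
Steady-state trough Cmin,ss = Cmax,ss·f ≈ 28.000 × 0.5 ≈ 14.000 μg/mL.
Trough 14.0 μg/mL vs MEC 12 μg/mL: adequate.

14.0 μg/mL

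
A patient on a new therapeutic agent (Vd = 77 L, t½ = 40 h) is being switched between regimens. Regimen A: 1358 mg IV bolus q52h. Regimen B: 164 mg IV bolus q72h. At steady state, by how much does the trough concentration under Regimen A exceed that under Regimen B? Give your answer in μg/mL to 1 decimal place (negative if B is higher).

11.2 μg/mL

Regimen A: f = (1/2)^(52/40) ≈ 0.4061; Cmin,ss = (1358/77)·f/(1−f) ≈ 12.059 μg/mL.
Regimen B: f = (1/2)^(72/40) ≈ 0.2872; Cmin,ss = (164/77)·f/(1−f) ≈ 0.858 μg/mL.
Difference ≈ 12.059 − 0.858 ≈ 11.201 μg/mL.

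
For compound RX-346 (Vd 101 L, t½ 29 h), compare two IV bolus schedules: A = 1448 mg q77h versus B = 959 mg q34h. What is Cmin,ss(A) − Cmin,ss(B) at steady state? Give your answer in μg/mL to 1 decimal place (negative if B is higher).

Regimen A: f = (1/2)^(77/29) ≈ 0.1587; Cmin,ss = (1448/101)·f/(1−f) ≈ 2.704 μg/mL.
Regimen B: f = (1/2)^(34/29) ≈ 0.4437; Cmin,ss = (959/101)·f/(1−f) ≈ 7.573 μg/mL.
Difference ≈ 2.704 − 7.573 ≈ -4.869 μg/mL.

-4.9 μg/mL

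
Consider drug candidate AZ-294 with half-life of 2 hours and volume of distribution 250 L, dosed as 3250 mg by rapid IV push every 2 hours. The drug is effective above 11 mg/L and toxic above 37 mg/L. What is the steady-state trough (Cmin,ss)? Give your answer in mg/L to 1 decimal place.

13.0 mg/L

τ = 2 h = 1 half-life, so f = (1/2)^1 = 0.5.
Accumulation ratio R = 1/(1 − f) = 1/0.5 = 2/1.
Single-dose peak C₀ = D/Vd = 3250/250 = 13 mg/L.
Steady-state peak Cmax,ss = C₀·R = 13 × 2/1 ≈ 26.000 mg/L.
Steady-state trough Cmin,ss = Cmax,ss·f ≈ 26.000 × 0.5 ≈ 13.000 mg/L.
Trough 13.0 mg/L vs MEC 11 mg/L: adequate.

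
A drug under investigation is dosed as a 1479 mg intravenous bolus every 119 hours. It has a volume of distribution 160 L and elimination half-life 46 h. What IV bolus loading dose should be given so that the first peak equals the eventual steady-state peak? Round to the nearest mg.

1774 mg

f = (1/2)^(119/46) ≈ 0.166436; accumulation ratio R = 1/(1−f) ≈ 1.19967.
Loading dose to hit Cmax,ss on first dose: D_load = D_maint·R ≈ 1479 × 1.19967 ≈ 1774.31 mg.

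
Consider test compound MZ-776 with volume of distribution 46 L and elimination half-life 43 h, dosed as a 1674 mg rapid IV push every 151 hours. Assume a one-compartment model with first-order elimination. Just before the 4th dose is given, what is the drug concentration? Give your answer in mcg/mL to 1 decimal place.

3.5 mcg/mL

f = (1/2)^(τ/t½) = (1/2)^(151/43) ≈ 0.0877.
C₀ = D/Vd = 1674/46 ≈ 36.391 mcg/mL.
Before the 4th dose, 3 doses have been given. Superposition: Cmin = C₀·(f + f² + … + f^3).
≈ 36.391 × (0.0877 + 0.0077 + 0.0007) ≈ 36.391 × 0.0961 ≈ 3.497 mcg/mL.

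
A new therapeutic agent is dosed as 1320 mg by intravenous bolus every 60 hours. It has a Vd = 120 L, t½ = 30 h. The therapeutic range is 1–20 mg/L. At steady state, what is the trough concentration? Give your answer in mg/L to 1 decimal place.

3.7 mg/L

τ = 60 h = 2 half-lives, so f = (1/2)^2 = 0.25.
Accumulation ratio R = 1/(1 − f) = 1/0.75 = 4/3.
Single-dose peak C₀ = D/Vd = 1320/120 = 11 mg/L.
Steady-state peak Cmax,ss = C₀·R = 11 × 4/3 ≈ 14.667 mg/L.
Steady-state trough Cmin,ss = Cmax,ss·f ≈ 14.667 × 0.25 ≈ 3.667 mg/L.
Trough 3.7 mg/L vs MEC 1 mg/L: adequate.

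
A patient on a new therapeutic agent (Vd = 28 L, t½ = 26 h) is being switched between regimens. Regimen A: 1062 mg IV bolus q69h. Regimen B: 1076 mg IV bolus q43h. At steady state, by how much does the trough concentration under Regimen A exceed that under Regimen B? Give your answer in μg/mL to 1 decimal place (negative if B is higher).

Regimen A: f = (1/2)^(69/26) ≈ 0.1589; Cmin,ss = (1062/28)·f/(1−f) ≈ 7.165 μg/mL.
Regimen B: f = (1/2)^(43/26) ≈ 0.3178; Cmin,ss = (1076/28)·f/(1−f) ≈ 17.902 μg/mL.
Difference ≈ 7.165 − 17.902 ≈ -10.737 μg/mL.

-10.7 μg/mL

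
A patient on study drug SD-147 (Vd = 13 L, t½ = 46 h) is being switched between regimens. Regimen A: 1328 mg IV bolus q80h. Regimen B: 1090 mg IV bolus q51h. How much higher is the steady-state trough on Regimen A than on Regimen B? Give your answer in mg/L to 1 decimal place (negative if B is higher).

-28.8 mg/L

Regimen A: f = (1/2)^(80/46) ≈ 0.2996; Cmin,ss = (1328/13)·f/(1−f) ≈ 43.697 mg/L.
Regimen B: f = (1/2)^(51/46) ≈ 0.4637; Cmin,ss = (1090/13)·f/(1−f) ≈ 72.496 mg/L.
Difference ≈ 43.697 − 72.496 ≈ -28.799 mg/L.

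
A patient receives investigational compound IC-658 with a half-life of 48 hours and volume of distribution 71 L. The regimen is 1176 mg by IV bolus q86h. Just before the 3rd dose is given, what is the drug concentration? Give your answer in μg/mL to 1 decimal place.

6.2 μg/mL

f = (1/2)^(τ/t½) = (1/2)^(86/48) ≈ 0.2888.
C₀ = D/Vd = 1176/71 ≈ 16.563 μg/mL.
Before the 3rd dose, 2 doses have been given. Superposition: Cmin = C₀·(f + f²).
≈ 16.563 × (0.2888 + 0.0834) ≈ 16.563 × 0.3722 ≈ 6.165 μg/mL.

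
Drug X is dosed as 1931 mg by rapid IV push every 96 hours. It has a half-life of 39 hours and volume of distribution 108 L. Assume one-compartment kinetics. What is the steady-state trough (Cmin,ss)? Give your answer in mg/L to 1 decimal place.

τ/t½ = 96/39 ≈ 2.4615, so fraction remaining f = (1/2)^(96/39) ≈ 0.1816.
At steady state, accumulation factor R = 1/(1 − e^(−kτ)) ≈ 1.2219.
Single-dose peak C₀ = D/Vd = 1931/108 ≈ 17.880 mg/L.
Cmax,ss = C₀/(1 − f) ≈ 17.880/0.8184 ≈ 21.848 mg/L.
One interval later, Cmin,ss = Cmax,ss·e^(−kτ) ≈ 21.848 × 0.1816 ≈ 3.968 mg/L.

4.0 mg/L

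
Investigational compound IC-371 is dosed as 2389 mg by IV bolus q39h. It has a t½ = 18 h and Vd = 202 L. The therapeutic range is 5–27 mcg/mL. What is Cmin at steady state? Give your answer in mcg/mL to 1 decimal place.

τ/t½ = 39/18 ≈ 2.1667, so fraction remaining f = (1/2)^(39/18) ≈ 0.2227.
Accumulation ratio R = 1/(1 − f) ≈ 1/0.7773 ≈ 1.2865.
Each bolus raises the concentration by D/Vd = 2389/202 ≈ 11.827 mcg/mL.
Steady-state peak Cmax,ss = C₀·R ≈ 11.827 × 1.2865 ≈ 15.215 mcg/mL.
Steady-state trough Cmin,ss = Cmax,ss·f ≈ 15.215 × 0.2227 ≈ 3.388 mcg/mL.
Trough 3.4 mcg/mL vs MEC 5 mcg/mL: subtherapeutic.

3.4 mcg/mL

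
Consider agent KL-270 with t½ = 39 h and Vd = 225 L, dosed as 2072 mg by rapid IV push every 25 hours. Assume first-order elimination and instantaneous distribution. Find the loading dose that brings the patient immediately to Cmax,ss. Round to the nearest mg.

5776 mg

f = (1/2)^(25/39) ≈ 0.641257; accumulation ratio R = 1/(1−f) ≈ 2.78751.
Loading dose to hit Cmax,ss on first dose: D_load = D_maint·R ≈ 2072 × 2.78751 ≈ 5775.72 mg.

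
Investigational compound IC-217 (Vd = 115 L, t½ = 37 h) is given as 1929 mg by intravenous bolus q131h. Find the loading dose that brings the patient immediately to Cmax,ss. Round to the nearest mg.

f = (1/2)^(131/37) ≈ 0.085939; accumulation ratio R = 1/(1−f) ≈ 1.09402.
Loading dose to hit Cmax,ss on first dose: D_load = D_maint·R ≈ 1929 × 1.09402 ≈ 2110.36 mg.

2110 mg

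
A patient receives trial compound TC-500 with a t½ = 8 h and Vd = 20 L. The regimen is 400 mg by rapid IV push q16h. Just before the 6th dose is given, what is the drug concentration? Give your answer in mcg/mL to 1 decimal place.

f = (1/2)^(τ/t½) = (1/2)^(16/8) ≈ 0.2500.
C₀ = D/Vd = 400/20 ≈ 20.000 mcg/mL.
Before the 6th dose, 5 doses have been given. Superposition: Cmin = C₀·(f + f² + … + f^5).
≈ 20.000 × (0.2500 + 0.0625 + 0.0156 + 0.0039 + 0.0010) ≈ 20.000 × 0.3330 ≈ 6.660 mcg/mL.

6.7 mcg/mL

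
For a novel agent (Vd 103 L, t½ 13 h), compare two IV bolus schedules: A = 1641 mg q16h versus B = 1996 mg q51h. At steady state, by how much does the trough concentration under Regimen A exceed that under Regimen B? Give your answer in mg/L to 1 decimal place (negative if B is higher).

10.5 mg/L

Regimen A: f = (1/2)^(16/13) ≈ 0.4261; Cmin,ss = (1641/103)·f/(1−f) ≈ 11.829 mg/L.
Regimen B: f = (1/2)^(51/13) ≈ 0.0659; Cmin,ss = (1996/103)·f/(1−f) ≈ 1.367 mg/L.
Difference ≈ 11.829 − 1.367 ≈ 10.462 mg/L.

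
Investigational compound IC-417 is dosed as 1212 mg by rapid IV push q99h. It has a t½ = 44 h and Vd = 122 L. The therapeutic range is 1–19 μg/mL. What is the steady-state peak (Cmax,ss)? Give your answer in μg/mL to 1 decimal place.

12.6 μg/mL

k = ln2/t½ = ln2/44 ≈ 0.015753 h⁻¹; fraction remaining f = e^(−kτ) = e^(−0.015753×99) ≈ 0.2102.
Accumulation ratio R = 1/(1 − f) ≈ 1/0.7898 ≈ 1.2661.
Each bolus raises the concentration by D/Vd = 1212/122 ≈ 9.934 μg/mL.
Steady-state peak Cmax,ss = C₀·R ≈ 9.934 × 1.2661 ≈ 12.577 μg/mL.
Peak 12.6 μg/mL vs MTC 19 μg/mL: below toxic threshold.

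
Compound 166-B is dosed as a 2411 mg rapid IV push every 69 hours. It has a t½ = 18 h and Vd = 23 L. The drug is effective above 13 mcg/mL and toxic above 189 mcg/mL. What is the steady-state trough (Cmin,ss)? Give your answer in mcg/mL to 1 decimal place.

7.9 mcg/mL

Over one 69-h interval, 69/18 ≈ 3.8333 half-lives elapse, leaving f ≈ 0.0702 of each dose.
Single-dose peak C₀ = D/Vd = 2411/23 ≈ 104.826 mcg/mL.
Steady-state trough Cmin,ss = C₀·f/(1−f) ≈ 104.826 × 0.0702/0.9298 ≈ 7.914 mcg/mL.
Trough 7.9 mcg/mL vs MEC 13 mcg/mL: subtherapeutic.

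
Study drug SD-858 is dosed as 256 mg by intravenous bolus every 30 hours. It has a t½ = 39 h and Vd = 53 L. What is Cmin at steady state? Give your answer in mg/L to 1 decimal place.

Over one 30-h interval, 30/39 ≈ 0.76923 half-lives elapse, leaving f ≈ 0.5867 of each dose.
Single-dose peak C₀ = D/Vd = 256/53 ≈ 4.830 mg/L.
Steady-state trough Cmin,ss = C₀·f/(1−f) ≈ 4.830 × 0.5867/0.4133 ≈ 6.856 mg/L.

6.9 mg/L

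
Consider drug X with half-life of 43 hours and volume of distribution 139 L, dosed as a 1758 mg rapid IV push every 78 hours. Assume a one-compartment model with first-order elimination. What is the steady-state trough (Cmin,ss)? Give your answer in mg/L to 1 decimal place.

k = ln2/t½ = ln2/43 ≈ 0.016120 h⁻¹; fraction remaining f = e^(−kτ) = e^(−0.016120×78) ≈ 0.2844.
Each bolus raises the concentration by D/Vd = 1758/139 ≈ 12.647 mg/L.
Steady-state trough Cmin,ss = C₀·f/(1−f) ≈ 12.647 × 0.2844/0.7156 ≈ 5.026 mg/L.

5.0 mg/L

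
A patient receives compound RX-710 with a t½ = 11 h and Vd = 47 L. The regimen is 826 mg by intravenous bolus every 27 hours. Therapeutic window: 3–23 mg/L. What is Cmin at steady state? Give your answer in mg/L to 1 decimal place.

τ/t½ = 27/11 ≈ 2.4545, so fraction remaining f = (1/2)^(27/11) ≈ 0.1824.
At steady state, accumulation factor R = 1/(1 − e^(−kτ)) ≈ 1.2231.
Single-dose peak C₀ = D/Vd = 826/47 ≈ 17.574 mg/L.
Steady-state peak Cmax,ss = C₀·R ≈ 17.574 × 1.2231 ≈ 21.495 mg/L.
Steady-state trough Cmin,ss = Cmax,ss·f ≈ 21.495 × 0.1824 ≈ 3.921 mg/L.
Trough 3.9 mg/L vs MEC 3 mg/L: adequate.

3.9 mg/L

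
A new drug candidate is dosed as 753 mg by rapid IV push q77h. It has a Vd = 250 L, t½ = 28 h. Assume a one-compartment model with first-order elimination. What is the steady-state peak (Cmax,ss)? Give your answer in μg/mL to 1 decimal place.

τ/t½ = 77/28 ≈ 2.75, so fraction remaining f = (1/2)^(77/28) ≈ 0.1487.
At steady state, accumulation factor R = 1/(1 − e^(−kτ)) ≈ 1.1747.
Single-dose peak C₀ = D/Vd = 753/250 ≈ 3.012 μg/mL.
Cmax,ss = C₀/(1 − f) ≈ 3.012/0.8513 ≈ 3.538 μg/mL.

3.5 μg/mL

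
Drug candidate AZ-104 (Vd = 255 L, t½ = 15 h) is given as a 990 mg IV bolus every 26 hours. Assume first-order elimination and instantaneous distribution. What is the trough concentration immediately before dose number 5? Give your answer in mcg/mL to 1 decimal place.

f = (1/2)^(τ/t½) = (1/2)^(26/15) ≈ 0.3008.
C₀ = D/Vd = 990/255 ≈ 3.882 mcg/mL.
Before the 5th dose, 4 doses have been given. Superposition: Cmin = C₀·(f + f² + … + f^4).
≈ 3.882 × (0.3008 + 0.0905 + 0.0272 + 0.0082) ≈ 3.882 × 0.4267 ≈ 1.656 mcg/mL.

1.7 mcg/mL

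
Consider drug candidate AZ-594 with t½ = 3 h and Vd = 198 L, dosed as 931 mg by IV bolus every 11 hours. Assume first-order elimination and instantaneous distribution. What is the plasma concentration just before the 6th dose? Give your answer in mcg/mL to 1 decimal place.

0.4 mcg/mL

f = (1/2)^(τ/t½) = (1/2)^(11/3) ≈ 0.0787.
C₀ = D/Vd = 931/198 ≈ 4.702 mcg/mL.
Before the 6th dose, 5 doses have been given. Superposition: Cmin = C₀·(f + f² + … + f^5).
≈ 4.702 × (0.0787 + 0.0062 + 0.0005 + 0.0000 + 0.0000) ≈ 4.702 × 0.0854 ≈ 0.402 mcg/mL.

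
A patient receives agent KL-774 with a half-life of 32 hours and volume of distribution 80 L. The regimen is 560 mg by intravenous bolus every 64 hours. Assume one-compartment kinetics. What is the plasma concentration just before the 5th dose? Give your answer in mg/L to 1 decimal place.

f = (1/2)^(τ/t½) = (1/2)^(64/32) ≈ 0.2500.
C₀ = D/Vd = 560/80 ≈ 7.000 mg/L.
Before the 5th dose, 4 doses have been given. Superposition: Cmin = C₀·(f + f² + … + f^4).
≈ 7.000 × (0.2500 + 0.0625 + 0.0156 + 0.0039) ≈ 7.000 × 0.3320 ≈ 2.324 mg/L.

2.3 mg/L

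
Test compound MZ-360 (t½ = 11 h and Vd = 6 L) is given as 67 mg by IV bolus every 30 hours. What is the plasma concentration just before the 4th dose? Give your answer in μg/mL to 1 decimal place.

2.0 μg/mL

f = (1/2)^(τ/t½) = (1/2)^(30/11) ≈ 0.1510.
C₀ = D/Vd = 67/6 ≈ 11.167 μg/mL.
Before the 4th dose, 3 doses have been given. Superposition: Cmin = C₀·(f + f² + … + f^3).
≈ 11.167 × (0.1510 + 0.0228 + 0.0034) ≈ 11.167 × 0.1772 ≈ 1.979 μg/mL.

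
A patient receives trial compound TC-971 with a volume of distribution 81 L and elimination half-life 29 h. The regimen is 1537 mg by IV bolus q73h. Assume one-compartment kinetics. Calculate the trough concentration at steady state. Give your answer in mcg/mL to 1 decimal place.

Over one 73-h interval, 73/29 ≈ 2.5172 half-lives elapse, leaving f ≈ 0.1747 of each dose.
Single-dose peak C₀ = D/Vd = 1537/81 ≈ 18.975 mcg/mL.
Steady-state trough Cmin,ss = C₀·f/(1−f) ≈ 18.975 × 0.1747/0.8253 ≈ 4.017 mcg/mL.

4.0 mcg/mL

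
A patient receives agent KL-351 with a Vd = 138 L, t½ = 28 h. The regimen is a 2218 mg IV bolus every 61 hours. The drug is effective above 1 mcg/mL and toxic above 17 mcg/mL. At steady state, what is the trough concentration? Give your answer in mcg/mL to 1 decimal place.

4.6 mcg/mL

k = ln2/t½ = ln2/28 ≈ 0.024755 h⁻¹; fraction remaining f = e^(−kτ) = e^(−0.024755×61) ≈ 0.2209.
Accumulation ratio R = 1/(1 − f) ≈ 1/0.7791 ≈ 1.2835.
Each bolus raises the concentration by D/Vd = 2218/138 ≈ 16.072 mcg/mL.
Steady-state peak Cmax,ss = C₀·R ≈ 16.072 × 1.2835 ≈ 20.628 mcg/mL.
Steady-state trough Cmin,ss = Cmax,ss·f ≈ 20.628 × 0.2209 ≈ 4.557 mcg/mL.
Trough 4.6 mcg/mL vs MEC 1 mcg/mL: adequate.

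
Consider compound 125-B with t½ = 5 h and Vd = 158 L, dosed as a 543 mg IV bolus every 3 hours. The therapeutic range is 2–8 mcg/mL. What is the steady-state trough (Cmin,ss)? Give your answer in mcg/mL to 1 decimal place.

6.7 mcg/mL

Over one 3-h interval, 3/5 ≈ 0.6 half-lives elapse, leaving f ≈ 0.6598 of each dose.
At steady state, accumulation factor R = 1/(1 − e^(−kτ)) ≈ 2.9394.
Each bolus raises the concentration by D/Vd = 543/158 ≈ 3.437 mcg/mL.
Steady-state peak Cmax,ss = C₀·R ≈ 3.437 × 2.9394 ≈ 10.103 mcg/mL.
One interval later, Cmin,ss = Cmax,ss·e^(−kτ) ≈ 10.103 × 0.6598 ≈ 6.666 mcg/mL.
Trough 6.7 mcg/mL vs MEC 2 mcg/mL: adequate.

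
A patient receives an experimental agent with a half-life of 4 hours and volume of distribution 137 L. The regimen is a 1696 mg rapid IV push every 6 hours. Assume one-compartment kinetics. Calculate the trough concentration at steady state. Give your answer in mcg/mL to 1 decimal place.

Over one 6-h interval, 6/4 ≈ 1.5 half-lives elapse, leaving f ≈ 0.3536 of each dose.
At steady state, accumulation factor R = 1/(1 − e^(−kτ)) ≈ 1.5470.
Each bolus raises the concentration by D/Vd = 1696/137 ≈ 12.380 mcg/mL.
Cmax,ss = C₀/(1 − f) ≈ 12.380/0.6464 ≈ 19.152 mcg/mL.
Steady-state trough Cmin,ss = Cmax,ss·f ≈ 19.152 × 0.3536 ≈ 6.772 mcg/mL.

6.8 mcg/mL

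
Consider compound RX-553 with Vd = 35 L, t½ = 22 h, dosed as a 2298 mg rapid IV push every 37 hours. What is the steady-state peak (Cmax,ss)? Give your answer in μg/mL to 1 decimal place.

τ/t½ = 37/22 ≈ 1.6818, so fraction remaining f = (1/2)^(37/22) ≈ 0.3117.
At steady state, accumulation factor R = 1/(1 − e^(−kτ)) ≈ 1.4529.
Each bolus raises the concentration by D/Vd = 2298/35 ≈ 65.657 μg/mL.
Steady-state peak Cmax,ss = C₀·R ≈ 65.657 × 1.4529 ≈ 95.393 μg/mL.

95.4 μg/mL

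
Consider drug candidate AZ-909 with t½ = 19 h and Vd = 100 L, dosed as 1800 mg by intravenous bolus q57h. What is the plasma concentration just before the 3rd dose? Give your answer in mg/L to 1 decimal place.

2.5 mg/L

f = (1/2)^(τ/t½) = (1/2)^(57/19) ≈ 0.1250.
C₀ = D/Vd = 1800/100 ≈ 18.000 mg/L.
Before the 3rd dose, 2 doses have been given. Superposition: Cmin = C₀·(f + f²).
≈ 18.000 × (0.1250 + 0.0156) ≈ 18.000 × 0.1406 ≈ 2.531 mg/L.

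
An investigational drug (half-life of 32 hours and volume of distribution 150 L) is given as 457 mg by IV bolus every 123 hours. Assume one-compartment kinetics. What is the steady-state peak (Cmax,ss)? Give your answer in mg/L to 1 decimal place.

3.3 mg/L

τ/t½ = 123/32 ≈ 3.8438, so fraction remaining f = (1/2)^(123/32) ≈ 0.0696.
Accumulation ratio R = 1/(1 − f) ≈ 1/0.9304 ≈ 1.0748.
Each bolus raises the concentration by D/Vd = 457/150 ≈ 3.047 mg/L.
Steady-state peak Cmax,ss = C₀·R ≈ 3.047 × 1.0748 ≈ 3.275 mg/L.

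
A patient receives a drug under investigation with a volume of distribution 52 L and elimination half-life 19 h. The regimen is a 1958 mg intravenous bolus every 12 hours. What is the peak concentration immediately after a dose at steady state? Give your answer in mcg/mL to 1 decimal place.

106.2 mcg/mL

k = ln2/t½ = ln2/19 ≈ 0.036481 h⁻¹; fraction remaining f = e^(−kτ) = e^(−0.036481×12) ≈ 0.6455.
At steady state, accumulation factor R = 1/(1 − e^(−kτ)) ≈ 2.8209.
Each bolus raises the concentration by D/Vd = 1958/52 ≈ 37.654 mcg/mL.
Steady-state peak Cmax,ss = C₀·R ≈ 37.654 × 2.8209 ≈ 106.218 mcg/mL.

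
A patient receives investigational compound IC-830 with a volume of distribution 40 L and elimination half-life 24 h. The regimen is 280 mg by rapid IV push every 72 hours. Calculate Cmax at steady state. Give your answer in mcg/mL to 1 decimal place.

8.0 mcg/mL

The dosing interval is 3 half-lives, so f = 2^(−3) = 0.125.
Accumulation ratio R = 1/(1 − f) = 1/0.875 = 8/7.
Single-dose peak C₀ = D/Vd = 280/40 = 7 mcg/mL.
Steady-state peak Cmax,ss = C₀·R = 7 × 8/7 ≈ 8.000 mcg/mL.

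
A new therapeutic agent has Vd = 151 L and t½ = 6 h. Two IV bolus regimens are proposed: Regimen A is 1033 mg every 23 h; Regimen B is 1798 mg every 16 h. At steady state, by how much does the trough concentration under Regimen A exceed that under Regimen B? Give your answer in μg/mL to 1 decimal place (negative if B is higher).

-1.7 μg/mL

Regimen A: f = (1/2)^(23/6) ≈ 0.0702; Cmin,ss = (1033/151)·f/(1−f) ≈ 0.517 μg/mL.
Regimen B: f = (1/2)^(16/6) ≈ 0.1575; Cmin,ss = (1798/151)·f/(1−f) ≈ 2.226 μg/mL.
Difference ≈ 0.517 − 2.226 ≈ -1.709 μg/mL.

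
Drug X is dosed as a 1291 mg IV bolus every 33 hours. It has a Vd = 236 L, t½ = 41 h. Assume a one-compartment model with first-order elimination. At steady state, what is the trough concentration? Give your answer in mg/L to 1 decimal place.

k = ln2/t½ = ln2/41 ≈ 0.016906 h⁻¹; fraction remaining f = e^(−kτ) = e^(−0.016906×33) ≈ 0.5724.
At steady state, accumulation factor R = 1/(1 − e^(−kτ)) ≈ 2.3386.
Single-dose peak C₀ = D/Vd = 1291/236 ≈ 5.470 mg/L.
Cmax,ss = C₀/(1 − f) ≈ 5.470/0.4276 ≈ 12.792 mg/L.
Steady-state trough Cmin,ss = Cmax,ss·f ≈ 12.792 × 0.5724 ≈ 7.322 mg/L.

7.3 mg/L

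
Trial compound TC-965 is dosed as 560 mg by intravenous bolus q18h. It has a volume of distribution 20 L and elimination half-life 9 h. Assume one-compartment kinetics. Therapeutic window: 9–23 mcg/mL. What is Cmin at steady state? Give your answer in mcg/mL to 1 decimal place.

The dosing interval is 2 half-lives, so f = 2^(−2) = 0.25.
Accumulation ratio R = 1/(1 − f) = 1/0.75 = 4/3.
Single-dose peak C₀ = D/Vd = 560/20 = 28 mcg/mL.
Steady-state peak Cmax,ss = C₀·R = 28 × 4/3 ≈ 37.333 mcg/mL.
Steady-state trough Cmin,ss = Cmax,ss·f ≈ 37.333 × 0.25 ≈ 9.333 mcg/mL.
Trough 9.3 mcg/mL vs MEC 9 mcg/mL: adequate.

9.3 mcg/mL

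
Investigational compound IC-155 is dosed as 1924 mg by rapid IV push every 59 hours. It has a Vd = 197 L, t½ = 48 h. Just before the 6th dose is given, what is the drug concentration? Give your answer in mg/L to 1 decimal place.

7.2 mg/L

f = (1/2)^(τ/t½) = (1/2)^(59/48) ≈ 0.4266.
C₀ = D/Vd = 1924/197 ≈ 9.766 mg/L.
Before the 6th dose, 5 doses have been given. Superposition: Cmin = C₀·(f + f² + … + f^5).
≈ 9.766 × (0.4266 + 0.1820 + 0.0776 + 0.0331 + 0.0141) ≈ 9.766 × 0.7334 ≈ 7.162 mg/L.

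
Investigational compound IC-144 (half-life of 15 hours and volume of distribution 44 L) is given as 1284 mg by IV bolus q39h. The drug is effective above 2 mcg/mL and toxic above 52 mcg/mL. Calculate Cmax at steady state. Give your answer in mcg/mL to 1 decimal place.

Over one 39-h interval, 39/15 ≈ 2.6 half-lives elapse, leaving f ≈ 0.1649 of each dose.
At steady state, accumulation factor R = 1/(1 − e^(−kτ)) ≈ 1.1975.
Single-dose peak C₀ = D/Vd = 1284/44 ≈ 29.182 mcg/mL.
Cmax,ss = C₀/(1 − f) ≈ 29.182/0.8351 ≈ 34.944 mcg/mL.
Peak 34.9 mcg/mL vs MTC 52 mcg/mL: below toxic threshold.

34.9 mcg/mL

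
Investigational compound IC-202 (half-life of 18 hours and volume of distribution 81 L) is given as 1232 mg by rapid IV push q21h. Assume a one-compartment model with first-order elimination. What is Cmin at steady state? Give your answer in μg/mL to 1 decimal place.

12.2 μg/mL

Over one 21-h interval, 21/18 ≈ 1.1667 half-lives elapse, leaving f ≈ 0.4454 of each dose.
Each bolus raises the concentration by D/Vd = 1232/81 ≈ 15.210 μg/mL.
Steady-state trough Cmin,ss = C₀·f/(1−f) ≈ 15.210 × 0.4454/0.5546 ≈ 12.215 μg/mL.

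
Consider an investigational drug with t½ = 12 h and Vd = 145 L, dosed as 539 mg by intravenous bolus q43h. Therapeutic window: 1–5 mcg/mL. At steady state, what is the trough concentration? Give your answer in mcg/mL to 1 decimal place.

0.3 mcg/mL

Over one 43-h interval, 43/12 ≈ 3.5833 half-lives elapse, leaving f ≈ 0.0834 of each dose.
Accumulation ratio R = 1/(1 − f) ≈ 1/0.9166 ≈ 1.0910.
Single-dose peak C₀ = D/Vd = 539/145 ≈ 3.717 mcg/mL.
Cmax,ss = C₀/(1 − f) ≈ 3.717/0.9166 ≈ 4.055 mcg/mL.
One interval later, Cmin,ss = Cmax,ss·e^(−kτ) ≈ 4.055 × 0.0834 ≈ 0.338 mcg/mL.
Trough 0.3 mcg/mL vs MEC 1 mcg/mL: subtherapeutic.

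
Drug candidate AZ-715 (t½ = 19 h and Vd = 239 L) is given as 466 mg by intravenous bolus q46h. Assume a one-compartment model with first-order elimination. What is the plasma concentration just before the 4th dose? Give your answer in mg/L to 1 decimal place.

f = (1/2)^(τ/t½) = (1/2)^(46/19) ≈ 0.1867.
C₀ = D/Vd = 466/239 ≈ 1.950 mg/L.
Before the 4th dose, 3 doses have been given. Superposition: Cmin = C₀·(f + f² + … + f^3).
≈ 1.950 × (0.1867 + 0.0349 + 0.0065) ≈ 1.950 × 0.2281 ≈ 0.445 mg/L.

0.4 mg/L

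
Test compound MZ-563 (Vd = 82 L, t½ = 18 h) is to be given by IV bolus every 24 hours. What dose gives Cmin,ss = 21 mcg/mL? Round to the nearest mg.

τ/t½ = 24/18 ≈ 1.3333, so f = (1/2)^(24/18) ≈ 0.396850.
Cmin,ss = (D/Vd)·f/(1−f), so D = Cmin,ss·Vd·(1−f)/f.
D = 21 × 82 × (1−f)/f ≈ 21 × 82 × 1.51984 ≈ 2617.16 mg.

2617 mg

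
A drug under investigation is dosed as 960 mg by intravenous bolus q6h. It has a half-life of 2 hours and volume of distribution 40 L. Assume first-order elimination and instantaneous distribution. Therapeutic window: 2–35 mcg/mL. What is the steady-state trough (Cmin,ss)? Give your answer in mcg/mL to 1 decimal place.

τ = 6 h = 3 half-lives, so f = (1/2)^3 = 0.125.
Accumulation ratio R = 1/(1 − f) = 1/0.875 = 8/7.
Single-dose peak C₀ = D/Vd = 960/40 = 24 mcg/mL.
Steady-state peak Cmax,ss = C₀·R = 24 × 8/7 ≈ 27.429 mcg/mL.
Steady-state trough Cmin,ss = Cmax,ss·f ≈ 27.429 × 0.125 ≈ 3.429 mcg/mL.
Trough 3.4 mcg/mL vs MEC 2 mcg/mL: adequate.

3.4 mcg/mL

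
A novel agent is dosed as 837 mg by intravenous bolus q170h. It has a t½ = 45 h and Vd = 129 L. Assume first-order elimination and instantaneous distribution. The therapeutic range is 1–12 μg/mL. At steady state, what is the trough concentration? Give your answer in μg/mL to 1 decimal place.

0.5 μg/mL

Over one 170-h interval, 170/45 ≈ 3.7778 half-lives elapse, leaving f ≈ 0.0729 of each dose.
At steady state, accumulation factor R = 1/(1 − e^(−kτ)) ≈ 1.0786.
Single-dose peak C₀ = D/Vd = 837/129 ≈ 6.488 μg/mL.
Steady-state peak Cmax,ss = C₀·R ≈ 6.488 × 1.0786 ≈ 6.998 μg/mL.
Steady-state trough Cmin,ss = Cmax,ss·f ≈ 6.998 × 0.0729 ≈ 0.510 μg/mL.
Trough 0.5 μg/mL vs MEC 1 μg/mL: subtherapeutic.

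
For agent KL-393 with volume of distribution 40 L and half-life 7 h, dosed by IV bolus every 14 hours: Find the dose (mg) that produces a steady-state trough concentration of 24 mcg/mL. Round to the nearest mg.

τ/t½ = 14/7 ≈ 2, so f = (1/2)^(14/7) ≈ 0.250000.
Cmin,ss = (D/Vd)·f/(1−f), so D = Cmin,ss·Vd·(1−f)/f.
D = 24 × 40 × (1−f)/f ≈ 24 × 40 × 3.00000 ≈ 2880.00 mg.

2880 mg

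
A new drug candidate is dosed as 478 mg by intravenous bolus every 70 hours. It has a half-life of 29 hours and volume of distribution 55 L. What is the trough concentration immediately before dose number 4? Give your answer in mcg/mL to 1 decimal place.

f = (1/2)^(τ/t½) = (1/2)^(70/29) ≈ 0.1877.
C₀ = D/Vd = 478/55 ≈ 8.691 mcg/mL.
Before the 4th dose, 3 doses have been given. Superposition: Cmin = C₀·(f + f² + … + f^3).
≈ 8.691 × (0.1877 + 0.0352 + 0.0066) ≈ 8.691 × 0.2295 ≈ 1.995 mcg/mL.

2.0 mcg/mL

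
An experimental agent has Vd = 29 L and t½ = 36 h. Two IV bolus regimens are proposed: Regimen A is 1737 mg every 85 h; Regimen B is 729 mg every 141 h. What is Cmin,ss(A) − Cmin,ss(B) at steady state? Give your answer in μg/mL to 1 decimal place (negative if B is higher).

12.7 μg/mL

Regimen A: f = (1/2)^(85/36) ≈ 0.1946; Cmin,ss = (1737/29)·f/(1−f) ≈ 14.472 μg/mL.
Regimen B: f = (1/2)^(141/36) ≈ 0.0662; Cmin,ss = (729/29)·f/(1−f) ≈ 1.782 μg/mL.
Difference ≈ 14.472 − 1.782 ≈ 12.690 μg/mL.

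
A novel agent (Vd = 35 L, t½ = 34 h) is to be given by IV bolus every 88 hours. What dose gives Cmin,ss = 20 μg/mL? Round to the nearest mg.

3510 mg

τ/t½ = 88/34 ≈ 2.5882, so f = (1/2)^(88/34) ≈ 0.166289.
Cmin,ss = (D/Vd)·f/(1−f), so D = Cmin,ss·Vd·(1−f)/f.
D = 20 × 35 × (1−f)/f ≈ 20 × 35 × 5.01363 ≈ 3509.54 mg.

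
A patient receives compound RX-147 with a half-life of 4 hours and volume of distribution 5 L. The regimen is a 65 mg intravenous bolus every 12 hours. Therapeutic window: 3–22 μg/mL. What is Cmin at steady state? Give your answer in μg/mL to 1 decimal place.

1.9 μg/mL

τ = 12 h = 3 half-lives, so f = (1/2)^3 = 0.125.
Accumulation ratio R = 1/(1 − f) = 1/0.875 = 8/7.
Single-dose peak C₀ = D/Vd = 65/5 = 13 μg/mL.
Steady-state peak Cmax,ss = C₀·R = 13 × 8/7 ≈ 14.857 μg/mL.
Steady-state trough Cmin,ss = Cmax,ss·f ≈ 14.857 × 0.125 ≈ 1.857 μg/mL.
Trough 1.9 μg/mL vs MEC 3 μg/mL: subtherapeutic.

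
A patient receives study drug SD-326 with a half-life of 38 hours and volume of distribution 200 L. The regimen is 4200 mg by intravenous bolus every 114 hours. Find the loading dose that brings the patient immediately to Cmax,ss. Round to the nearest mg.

4800 mg

f = (1/2)^(114/38) ≈ 0.125000; accumulation ratio R = 1/(1−f) ≈ 1.14286.
Loading dose to hit Cmax,ss on first dose: D_load = D_maint·R ≈ 4200 × 1.14286 ≈ 4800.01 mg.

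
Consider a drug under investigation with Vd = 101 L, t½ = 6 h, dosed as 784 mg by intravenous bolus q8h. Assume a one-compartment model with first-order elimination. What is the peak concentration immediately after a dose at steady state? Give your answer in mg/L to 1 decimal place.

Over one 8-h interval, 8/6 ≈ 1.3333 half-lives elapse, leaving f ≈ 0.3969 of each dose.
At steady state, accumulation factor R = 1/(1 − e^(−kτ)) ≈ 1.6581.
Each bolus raises the concentration by D/Vd = 784/101 ≈ 7.762 mg/L.
Steady-state peak Cmax,ss = C₀·R ≈ 7.762 × 1.6581 ≈ 12.870 mg/L.

12.9 mg/L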